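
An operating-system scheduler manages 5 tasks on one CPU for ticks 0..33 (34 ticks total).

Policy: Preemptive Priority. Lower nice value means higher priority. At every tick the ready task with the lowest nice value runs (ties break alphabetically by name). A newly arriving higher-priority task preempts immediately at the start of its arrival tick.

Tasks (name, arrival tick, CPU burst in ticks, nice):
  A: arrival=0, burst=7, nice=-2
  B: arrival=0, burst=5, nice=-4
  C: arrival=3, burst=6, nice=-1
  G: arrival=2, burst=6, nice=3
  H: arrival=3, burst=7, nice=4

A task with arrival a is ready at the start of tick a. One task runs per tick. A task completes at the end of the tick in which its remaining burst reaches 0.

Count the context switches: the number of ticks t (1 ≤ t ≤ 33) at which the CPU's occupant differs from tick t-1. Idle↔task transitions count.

t=0: ready={A,B} → run B
t=1: ready={A,B} → run B
t=2: ready={A,B,G} → run B
t=3: ready={A,B,C,G,H} → run B
t=4: ready={A,B,C,G,H} → run B
t=5: ready={A,C,G,H} → run A
t=6: ready={A,C,G,H} → run A
t=7: ready={A,C,G,H} → run A
t=8: ready={A,C,G,H} → run A
t=9: ready={A,C,G,H} → run A
t=10: ready={A,C,G,H} → run A
t=11: ready={A,C,G,H} → run A
t=12: ready={C,G,H} → run C
t=13: ready={C,G,H} → run C
t=14: ready={C,G,H} → run C
t=15: ready={C,G,H} → run C
t=16: ready={C,G,H} → run C
t=17: ready={C,G,H} → run C
t=18: ready={G,H} → run G
t=19: ready={G,H} → run G
t=20: ready={G,H} → run G
t=21: ready={G,H} → run G
t=22: ready={G,H} → run G
t=23: ready={G,H} → run G
t=24: ready={H} → run H
t=25: ready={H} → run H
t=26: ready={H} → run H
t=27: ready={H} → run H
t=28: ready={H} → run H
t=29: ready={H} → run H
t=30: ready={H} → run H
t=31: (idle)
t=32: (idle)
t=33: (idle)

context switches = 5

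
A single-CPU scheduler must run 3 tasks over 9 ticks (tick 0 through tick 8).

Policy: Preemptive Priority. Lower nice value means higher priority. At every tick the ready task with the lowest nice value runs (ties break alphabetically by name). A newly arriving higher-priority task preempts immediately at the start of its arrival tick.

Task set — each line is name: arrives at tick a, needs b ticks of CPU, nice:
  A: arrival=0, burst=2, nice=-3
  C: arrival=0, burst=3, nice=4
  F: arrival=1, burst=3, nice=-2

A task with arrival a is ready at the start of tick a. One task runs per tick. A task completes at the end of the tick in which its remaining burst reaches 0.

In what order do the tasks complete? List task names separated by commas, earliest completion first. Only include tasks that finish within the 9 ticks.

t=0: ready={A,C} → run A
t=1: ready={A,C,F} → run A
t=2: ready={C,F} → run F
t=3: ready={C,F} → run F
t=4: ready={C,F} → run F
t=5: ready={C} → run C
t=6: ready={C} → run C
t=7: ready={C} → run C
t=8: (idle)

completion order = A, F, C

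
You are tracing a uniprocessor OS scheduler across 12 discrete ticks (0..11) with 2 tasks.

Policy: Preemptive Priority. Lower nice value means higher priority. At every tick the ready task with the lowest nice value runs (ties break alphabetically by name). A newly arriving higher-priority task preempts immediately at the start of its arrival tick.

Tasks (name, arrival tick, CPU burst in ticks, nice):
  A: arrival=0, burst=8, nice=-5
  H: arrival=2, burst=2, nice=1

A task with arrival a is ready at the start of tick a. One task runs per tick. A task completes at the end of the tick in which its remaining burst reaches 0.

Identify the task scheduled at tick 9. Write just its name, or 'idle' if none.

t=0: ready={A} → run A
t=1: ready={A} → run A
t=2: ready={A,H} → run A
t=3: ready={A,H} → run A
t=4: ready={A,H} → run A
t=5: ready={A,H} → run A
t=6: ready={A,H} → run A
t=7: ready={A,H} → run A
t=8: ready={H} → run H
t=9: ready={H} → run H
t=10: (idle)
t=11: (idle)

running at tick 9 = H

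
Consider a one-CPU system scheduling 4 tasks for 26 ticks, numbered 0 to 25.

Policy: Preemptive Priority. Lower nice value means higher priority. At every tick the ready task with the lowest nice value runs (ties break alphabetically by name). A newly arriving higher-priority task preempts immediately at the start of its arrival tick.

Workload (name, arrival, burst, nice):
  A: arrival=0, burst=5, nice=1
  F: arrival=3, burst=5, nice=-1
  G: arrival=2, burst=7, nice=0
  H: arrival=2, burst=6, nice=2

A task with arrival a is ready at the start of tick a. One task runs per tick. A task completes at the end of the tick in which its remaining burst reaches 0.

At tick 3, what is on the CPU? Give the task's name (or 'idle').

running at tick 3 = F

t=0: ready={A} → run A
t=1: ready={A} → run A
t=2: ready={A,G,H} → run G
t=3: ready={A,F,G,H} → run F
t=4: ready={A,F,G,H} → run F
t=5: ready={A,F,G,H} → run F
t=6: ready={A,F,G,H} → run F
t=7: ready={A,F,G,H} → run F
t=8: ready={A,G,H} → run G
t=9: ready={A,G,H} → run G
t=10: ready={A,G,H} → run G
t=11: ready={A,G,H} → run G
t=12: ready={A,G,H} → run G
t=13: ready={A,G,H} → run G
t=14: ready={A,H} → run A
t=15: ready={A,H} → run A
t=16: ready={A,H} → run A
t=17: ready={H} → run H
t=18: ready={H} → run H
t=19: ready={H} → run H
t=20: ready={H} → run H
t=21: ready={H} → run H
t=22: ready={H} → run H
t=23: (idle)
t=24: (idle)
t=25: (idle)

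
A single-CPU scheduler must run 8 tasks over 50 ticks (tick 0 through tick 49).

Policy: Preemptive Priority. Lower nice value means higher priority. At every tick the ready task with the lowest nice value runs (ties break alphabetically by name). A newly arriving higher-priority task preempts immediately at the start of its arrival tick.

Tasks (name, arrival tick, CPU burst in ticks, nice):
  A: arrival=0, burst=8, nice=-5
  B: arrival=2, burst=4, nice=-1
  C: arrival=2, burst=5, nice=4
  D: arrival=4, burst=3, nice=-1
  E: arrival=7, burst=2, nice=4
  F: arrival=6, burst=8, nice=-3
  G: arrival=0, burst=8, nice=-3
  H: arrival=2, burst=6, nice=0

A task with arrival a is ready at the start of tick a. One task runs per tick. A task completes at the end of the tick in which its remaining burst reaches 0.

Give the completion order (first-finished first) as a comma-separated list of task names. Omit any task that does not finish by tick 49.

t=0: ready={A,G} → run A
t=1: ready={A,G} → run A
t=2: ready={A,B,C,G,H} → run A
t=3: ready={A,B,C,G,H} → run A
t=4: ready={A,B,C,D,G,H} → run A
t=5: ready={A,B,C,D,G,H} → run A
t=6: ready={A,B,C,D,F,G,H} → run A
t=7: ready={A,B,C,D,E,F,G,H} → run A
t=8: ready={B,C,D,E,F,G,H} → run F
t=9: ready={B,C,D,E,F,G,H} → run F
t=10: ready={B,C,D,E,F,G,H} → run F
t=11: ready={B,C,D,E,F,G,H} → run F
t=12: ready={B,C,D,E,F,G,H} → run F
t=13: ready={B,C,D,E,F,G,H} → run F
t=14: ready={B,C,D,E,F,G,H} → run F
t=15: ready={B,C,D,E,F,G,H} → run F
t=16: ready={B,C,D,E,G,H} → run G
t=17: ready={B,C,D,E,G,H} → run G
t=18: ready={B,C,D,E,G,H} → run G
t=19: ready={B,C,D,E,G,H} → run G
t=20: ready={B,C,D,E,G,H} → run G
t=21: ready={B,C,D,E,G,H} → run G
t=22: ready={B,C,D,E,G,H} → run G
t=23: ready={B,C,D,E,G,H} → run G
t=24: ready={B,C,D,E,H} → run B
t=25: ready={B,C,D,E,H} → run B
t=26: ready={B,C,D,E,H} → run B
t=27: ready={B,C,D,E,H} → run B
t=28: ready={C,D,E,H} → run D
t=29: ready={C,D,E,H} → run D
t=30: ready={C,D,E,H} → run D
t=31: ready={C,E,H} → run H
t=32: ready={C,E,H} → run H
t=33: ready={C,E,H} → run H
t=34: ready={C,E,H} → run H
t=35: ready={C,E,H} → run H
t=36: ready={C,E,H} → run H
t=37: ready={C,E} → run C
t=38: ready={C,E} → run C
t=39: ready={C,E} → run C
t=40: ready={C,E} → run C
t=41: ready={C,E} → run C
t=42: ready={E} → run E
t=43: ready={E} → run E
t=44: (idle)
t=45: (idle)
t=46: (idle)
t=47: (idle)
t=48: (idle)
t=49: (idle)

completion order = A, F, G, B, D, H, C, E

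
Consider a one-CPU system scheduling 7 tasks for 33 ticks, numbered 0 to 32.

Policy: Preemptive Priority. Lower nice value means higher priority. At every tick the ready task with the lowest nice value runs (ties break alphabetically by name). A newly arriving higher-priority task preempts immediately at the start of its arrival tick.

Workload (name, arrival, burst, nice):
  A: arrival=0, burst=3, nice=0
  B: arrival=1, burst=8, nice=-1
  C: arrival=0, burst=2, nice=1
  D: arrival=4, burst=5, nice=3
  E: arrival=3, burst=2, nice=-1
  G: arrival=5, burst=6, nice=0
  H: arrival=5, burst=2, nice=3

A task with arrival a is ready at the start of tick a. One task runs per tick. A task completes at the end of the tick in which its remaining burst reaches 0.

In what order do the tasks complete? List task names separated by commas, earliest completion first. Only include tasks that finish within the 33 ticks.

completion order = B, E, A, G, C, D, H

t=0: ready={A,C} → run A
t=1: ready={A,B,C} → run B
t=2: ready={A,B,C} → run B
t=3: ready={A,B,C,E} → run B
t=4: ready={A,B,C,D,E} → run B
t=5: ready={A,B,C,D,E,G,H} → run B
t=6: ready={A,B,C,D,E,G,H} → run B
t=7: ready={A,B,C,D,E,G,H} → run B
t=8: ready={A,B,C,D,E,G,H} → run B
t=9: ready={A,C,D,E,G,H} → run E
t=10: ready={A,C,D,E,G,H} → run E
t=11: ready={A,C,D,G,H} → run A
t=12: ready={A,C,D,G,H} → run A
t=13: ready={C,D,G,H} → run G
t=14: ready={C,D,G,H} → run G
t=15: ready={C,D,G,H} → run G
t=16: ready={C,D,G,H} → run G
t=17: ready={C,D,G,H} → run G
t=18: ready={C,D,G,H} → run G
t=19: ready={C,D,H} → run C
t=20: ready={C,D,H} → run C
t=21: ready={D,H} → run D
t=22: ready={D,H} → run D
t=23: ready={D,H} → run D
t=24: ready={D,H} → run D
t=25: ready={D,H} → run D
t=26: ready={H} → run H
t=27: ready={H} → run H
t=28: (idle)
t=29: (idle)
t=30: (idle)
t=31: (idle)
t=32: (idle)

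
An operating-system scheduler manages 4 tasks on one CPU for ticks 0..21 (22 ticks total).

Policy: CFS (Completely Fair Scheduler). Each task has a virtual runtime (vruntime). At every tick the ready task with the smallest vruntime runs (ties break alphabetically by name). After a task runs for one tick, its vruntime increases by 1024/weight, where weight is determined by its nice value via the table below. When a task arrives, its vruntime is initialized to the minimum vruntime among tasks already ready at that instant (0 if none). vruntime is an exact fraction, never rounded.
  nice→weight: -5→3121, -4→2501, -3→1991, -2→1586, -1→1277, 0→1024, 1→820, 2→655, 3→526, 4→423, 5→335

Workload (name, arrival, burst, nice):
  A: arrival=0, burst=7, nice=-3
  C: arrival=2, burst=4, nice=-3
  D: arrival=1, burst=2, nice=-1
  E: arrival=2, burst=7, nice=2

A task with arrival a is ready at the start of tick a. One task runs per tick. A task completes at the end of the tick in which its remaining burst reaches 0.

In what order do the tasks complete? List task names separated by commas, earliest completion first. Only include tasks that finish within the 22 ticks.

t=0: vr[A=0] → run A
t=1: vr[A=1024/1991 D=1024/1991] → run A
t=2: vr[A=2048/1991 C=1024/1991 D=1024/1991 E=1024/1991] → run C
t=3: vr[A=2048/1991 C=2048/1991 D=1024/1991 E=1024/1991] → run D
t=4: vr[A=2048/1991 C=2048/1991 D=3346432/2542507 E=1024/1991] → run E
t=5: vr[A=2048/1991 C=2048/1991 D=3346432/2542507 E=2709504/1304105] → run A
t=6: vr[A=3072/1991 C=2048/1991 D=3346432/2542507 E=2709504/1304105] → run C
t=7: vr[A=3072/1991 C=3072/1991 D=3346432/2542507 E=2709504/1304105] → run D
t=8: vr[A=3072/1991 C=3072/1991 E=2709504/1304105] → run A
t=9: vr[A=4096/1991 C=3072/1991 E=2709504/1304105] → run C
t=10: vr[A=4096/1991 C=4096/1991 E=2709504/1304105] → run A
t=11: vr[A=5120/1991 C=4096/1991 E=2709504/1304105] → run C
t=12: vr[A=5120/1991 E=2709504/1304105] → run E
t=13: vr[A=5120/1991 E=4748288/1304105] → run A
t=14: vr[A=6144/1991 E=4748288/1304105] → run A
t=15: vr[E=4748288/1304105] → run E
t=16: vr[E=6787072/1304105] → run E
t=17: vr[E=8825856/1304105] → run E
t=18: vr[E=2172928/260821] → run E
t=19: vr[E=12903424/1304105] → run E
t=20: (idle)
t=21: (idle)

completion order = D, C, A, E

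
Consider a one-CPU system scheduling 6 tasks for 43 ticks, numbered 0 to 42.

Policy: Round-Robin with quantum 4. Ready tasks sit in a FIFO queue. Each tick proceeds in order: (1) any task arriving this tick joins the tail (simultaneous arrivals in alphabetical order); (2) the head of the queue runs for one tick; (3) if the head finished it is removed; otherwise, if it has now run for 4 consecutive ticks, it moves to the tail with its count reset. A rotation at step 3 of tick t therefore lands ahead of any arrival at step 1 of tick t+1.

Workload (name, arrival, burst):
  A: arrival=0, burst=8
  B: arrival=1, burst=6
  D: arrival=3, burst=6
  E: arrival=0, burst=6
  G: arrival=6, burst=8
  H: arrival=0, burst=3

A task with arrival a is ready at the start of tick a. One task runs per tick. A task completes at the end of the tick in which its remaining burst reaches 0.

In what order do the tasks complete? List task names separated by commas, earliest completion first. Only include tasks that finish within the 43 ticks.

completion order = H, A, E, B, D, G

t=0: queue=[A,E,H] q_used=0 → run A
t=1: queue=[A,E,H,B] q_used=1 → run A
t=2: queue=[A,E,H,B] q_used=2 → run A
t=3: queue=[A,E,H,B,D] q_used=3 → run A
t=4: queue=[E,H,B,D,A] q_used=0 → run E
t=5: queue=[E,H,B,D,A] q_used=1 → run E
t=6: queue=[E,H,B,D,A,G] q_used=2 → run E
t=7: queue=[E,H,B,D,A,G] q_used=3 → run E
t=8: queue=[H,B,D,A,G,E] q_used=0 → run H
t=9: queue=[H,B,D,A,G,E] q_used=1 → run H
t=10: queue=[H,B,D,A,G,E] q_used=2 → run H
t=11: queue=[B,D,A,G,E] q_used=0 → run B
t=12: queue=[B,D,A,G,E] q_used=1 → run B
t=13: queue=[B,D,A,G,E] q_used=2 → run B
t=14: queue=[B,D,A,G,E] q_used=3 → run B
t=15: queue=[D,A,G,E,B] q_used=0 → run D
t=16: queue=[D,A,G,E,B] q_used=1 → run D
t=17: queue=[D,A,G,E,B] q_used=2 → run D
t=18: queue=[D,A,G,E,B] q_used=3 → run D
t=19: queue=[A,G,E,B,D] q_used=0 → run A
t=20: queue=[A,G,E,B,D] q_used=1 → run A
t=21: queue=[A,G,E,B,D] q_used=2 → run A
t=22: queue=[A,G,E,B,D] q_used=3 → run A
t=23: queue=[G,E,B,D] q_used=0 → run G
t=24: queue=[G,E,B,D] q_used=1 → run G
t=25: queue=[G,E,B,D] q_used=2 → run G
t=26: queue=[G,E,B,D] q_used=3 → run G
t=27: queue=[E,B,D,G] q_used=0 → run E
t=28: queue=[E,B,D,G] q_used=1 → run E
t=29: queue=[B,D,G] q_used=0 → run B
t=30: queue=[B,D,G] q_used=1 → run B
t=31: queue=[D,G] q_used=0 → run D
t=32: queue=[D,G] q_used=1 → run D
t=33: queue=[G] q_used=0 → run G
t=34: queue=[G] q_used=1 → run G
t=35: queue=[G] q_used=2 → run G
t=36: queue=[G] q_used=3 → run G
t=37: (idle)
t=38: (idle)
t=39: (idle)
t=40: (idle)
t=41: (idle)
t=42: (idle)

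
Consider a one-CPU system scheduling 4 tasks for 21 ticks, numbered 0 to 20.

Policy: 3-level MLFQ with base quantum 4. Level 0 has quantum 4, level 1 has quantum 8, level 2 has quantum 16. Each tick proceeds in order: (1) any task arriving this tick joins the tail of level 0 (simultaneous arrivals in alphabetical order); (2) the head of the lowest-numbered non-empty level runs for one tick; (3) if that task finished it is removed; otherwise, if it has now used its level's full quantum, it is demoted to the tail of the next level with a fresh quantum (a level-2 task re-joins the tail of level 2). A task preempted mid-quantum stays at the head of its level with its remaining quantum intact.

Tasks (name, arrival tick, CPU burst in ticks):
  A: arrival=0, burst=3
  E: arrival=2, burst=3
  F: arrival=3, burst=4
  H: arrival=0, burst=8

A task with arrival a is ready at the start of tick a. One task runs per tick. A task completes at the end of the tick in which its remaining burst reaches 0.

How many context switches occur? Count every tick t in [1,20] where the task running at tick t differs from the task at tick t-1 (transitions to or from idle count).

t=0: L0/L1/L2 = AH/-/- → run A
t=1: L0/L1/L2 = AH/-/- → run A
t=2: L0/L1/L2 = AHE/-/- → run A
t=3: L0/L1/L2 = HEF/-/- → run H
t=4: L0/L1/L2 = HEF/-/- → run H
t=5: L0/L1/L2 = HEF/-/- → run H
t=6: L0/L1/L2 = HEF/-/- → run H
t=7: L0/L1/L2 = EF/H/- → run E
t=8: L0/L1/L2 = EF/H/- → run E
t=9: L0/L1/L2 = EF/H/- → run E
t=10: L0/L1/L2 = F/H/- → run F
t=11: L0/L1/L2 = F/H/- → run F
t=12: L0/L1/L2 = F/H/- → run F
t=13: L0/L1/L2 = F/H/- → run F
t=14: L0/L1/L2 = -/H/- → run H
t=15: L0/L1/L2 = -/H/- → run H
t=16: L0/L1/L2 = -/H/- → run H
t=17: L0/L1/L2 = -/H/- → run H
t=18: (idle)
t=19: (idle)
t=20: (idle)

context switches = 5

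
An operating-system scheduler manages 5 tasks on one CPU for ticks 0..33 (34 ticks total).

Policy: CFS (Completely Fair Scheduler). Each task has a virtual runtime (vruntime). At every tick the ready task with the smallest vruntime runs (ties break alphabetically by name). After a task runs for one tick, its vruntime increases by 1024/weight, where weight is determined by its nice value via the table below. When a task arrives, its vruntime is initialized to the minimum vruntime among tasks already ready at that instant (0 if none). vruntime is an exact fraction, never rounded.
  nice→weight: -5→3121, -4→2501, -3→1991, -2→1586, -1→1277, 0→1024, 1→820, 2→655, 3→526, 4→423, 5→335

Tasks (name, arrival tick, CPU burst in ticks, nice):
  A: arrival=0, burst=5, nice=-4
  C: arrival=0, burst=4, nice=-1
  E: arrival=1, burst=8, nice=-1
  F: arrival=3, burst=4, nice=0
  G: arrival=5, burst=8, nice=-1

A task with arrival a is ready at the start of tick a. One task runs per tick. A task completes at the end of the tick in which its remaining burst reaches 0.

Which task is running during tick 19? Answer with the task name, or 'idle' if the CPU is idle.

t=0: vr[A=0 C=0] → run A
t=1: vr[A=1024/2501 C=0 E=0] → run C
t=2: vr[A=1024/2501 C=1024/1277 E=0] → run E
t=3: vr[A=1024/2501 C=1024/1277 E=1024/1277 F=1024/2501] → run A
t=4: vr[A=2048/2501 C=1024/1277 E=1024/1277 F=1024/2501] → run F
t=5: vr[A=2048/2501 C=1024/1277 E=1024/1277 F=3525/2501 G=1024/1277] → run C
t=6: vr[A=2048/2501 C=2048/1277 E=1024/1277 F=3525/2501 G=1024/1277] → run E
t=7: vr[A=2048/2501 C=2048/1277 E=2048/1277 F=3525/2501 G=1024/1277] → run G
t=8: vr[A=2048/2501 C=2048/1277 E=2048/1277 F=3525/2501 G=2048/1277] → run A
t=9: vr[A=3072/2501 C=2048/1277 E=2048/1277 F=3525/2501 G=2048/1277] → run A
t=10: vr[A=4096/2501 C=2048/1277 E=2048/1277 F=3525/2501 G=2048/1277] → run F
t=11: vr[A=4096/2501 C=2048/1277 E=2048/1277 F=6026/2501 G=2048/1277] → run C
t=12: vr[A=4096/2501 C=3072/1277 E=2048/1277 F=6026/2501 G=2048/1277] → run E
t=13: vr[A=4096/2501 C=3072/1277 E=3072/1277 F=6026/2501 G=2048/1277] → run G
t=14: vr[A=4096/2501 C=3072/1277 E=3072/1277 F=6026/2501 G=3072/1277] → run A
t=15: vr[C=3072/1277 E=3072/1277 F=6026/2501 G=3072/1277] → run C
t=16: vr[E=3072/1277 F=6026/2501 G=3072/1277] → run E
t=17: vr[E=4096/1277 F=6026/2501 G=3072/1277] → run G
t=18: vr[E=4096/1277 F=6026/2501 G=4096/1277] → run F
t=19: vr[E=4096/1277 F=8527/2501 G=4096/1277] → run E
t=20: vr[E=5120/1277 F=8527/2501 G=4096/1277] → run G
t=21: vr[E=5120/1277 F=8527/2501 G=5120/1277] → run F
t=22: vr[E=5120/1277 G=5120/1277] → run E
t=23: vr[E=6144/1277 G=5120/1277] → run G
t=24: vr[E=6144/1277 G=6144/1277] → run E
t=25: vr[E=7168/1277 G=6144/1277] → run G
t=26: vr[E=7168/1277 G=7168/1277] → run E
t=27: vr[G=7168/1277] → run G
t=28: vr[G=8192/1277] → run G
t=29: (idle)
t=30: (idle)
t=31: (idle)
t=32: (idle)
t=33: (idle)

running at tick 19 = E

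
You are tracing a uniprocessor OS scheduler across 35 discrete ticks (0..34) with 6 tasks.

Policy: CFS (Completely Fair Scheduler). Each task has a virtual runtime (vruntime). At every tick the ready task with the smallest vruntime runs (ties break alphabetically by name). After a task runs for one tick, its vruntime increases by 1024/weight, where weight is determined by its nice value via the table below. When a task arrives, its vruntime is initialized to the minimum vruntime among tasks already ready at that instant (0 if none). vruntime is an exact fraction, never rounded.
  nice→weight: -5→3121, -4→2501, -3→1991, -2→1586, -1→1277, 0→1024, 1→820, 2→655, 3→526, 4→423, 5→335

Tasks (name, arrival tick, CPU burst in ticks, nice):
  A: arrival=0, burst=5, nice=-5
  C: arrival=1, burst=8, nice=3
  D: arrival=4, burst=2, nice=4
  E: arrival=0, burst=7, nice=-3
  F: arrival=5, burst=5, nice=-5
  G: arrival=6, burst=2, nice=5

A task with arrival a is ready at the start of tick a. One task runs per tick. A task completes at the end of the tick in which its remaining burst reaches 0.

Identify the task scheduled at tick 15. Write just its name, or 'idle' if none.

t=0: vr[A=0 E=0] → run A
t=1: vr[A=1024/3121 C=0 E=0] → run C
t=2: vr[A=1024/3121 C=512/263 E=0] → run E
t=3: vr[A=1024/3121 C=512/263 E=1024/1991] → run A
t=4: vr[A=2048/3121 C=512/263 D=1024/1991 E=1024/1991] → run D
t=5: vr[A=2048/3121 C=512/263 D=2471936/842193 E=1024/1991 F=1024/1991] → run E
t=6: vr[A=2048/3121 C=512/263 D=2471936/842193 E=2048/1991 F=1024/1991 G=1024/1991] → run F
t=7: vr[A=2048/3121 C=512/263 D=2471936/842193 E=2048/1991 F=5234688/6213911 G=1024/1991] → run G
t=8: vr[A=2048/3121 C=512/263 D=2471936/842193 E=2048/1991 F=5234688/6213911 G=2381824/666985] → run A
t=9: vr[A=3072/3121 C=512/263 D=2471936/842193 E=2048/1991 F=5234688/6213911 G=2381824/666985] → run F
t=10: vr[A=3072/3121 C=512/263 D=2471936/842193 E=2048/1991 F=7273472/6213911 G=2381824/666985] → run A
t=11: vr[A=4096/3121 C=512/263 D=2471936/842193 E=2048/1991 F=7273472/6213911 G=2381824/666985] → run E
t=12: vr[A=4096/3121 C=512/263 D=2471936/842193 E=3072/1991 F=7273472/6213911 G=2381824/666985] → run F
t=13: vr[A=4096/3121 C=512/263 D=2471936/842193 E=3072/1991 F=9312256/6213911 G=2381824/666985] → run A
t=14: vr[C=512/263 D=2471936/842193 E=3072/1991 F=9312256/6213911 G=2381824/666985] → run F
t=15: vr[C=512/263 D=2471936/842193 E=3072/1991 F=11351040/6213911 G=2381824/666985] → run E
t=16: vr[C=512/263 D=2471936/842193 E=4096/1991 F=11351040/6213911 G=2381824/666985] → run F
t=17: vr[C=512/263 D=2471936/842193 E=4096/1991 G=2381824/666985] → run C
t=18: vr[C=1024/263 D=2471936/842193 E=4096/1991 G=2381824/666985] → run E
t=19: vr[C=1024/263 D=2471936/842193 E=5120/1991 G=2381824/666985] → run E
t=20: vr[C=1024/263 D=2471936/842193 E=6144/1991 G=2381824/666985] → run D
t=21: vr[C=1024/263 E=6144/1991 G=2381824/666985] → run E
t=22: vr[C=1024/263 G=2381824/666985] → run G
t=23: vr[C=1024/263] → run C
t=24: vr[C=1536/263] → run C
t=25: vr[C=2048/263] → run C
t=26: vr[C=2560/263] → run C
t=27: vr[C=3072/263] → run C
t=28: vr[C=3584/263] → run C
t=29: (idle)
t=30: (idle)
t=31: (idle)
t=32: (idle)
t=33: (idle)
t=34: (idle)

running at tick 15 = E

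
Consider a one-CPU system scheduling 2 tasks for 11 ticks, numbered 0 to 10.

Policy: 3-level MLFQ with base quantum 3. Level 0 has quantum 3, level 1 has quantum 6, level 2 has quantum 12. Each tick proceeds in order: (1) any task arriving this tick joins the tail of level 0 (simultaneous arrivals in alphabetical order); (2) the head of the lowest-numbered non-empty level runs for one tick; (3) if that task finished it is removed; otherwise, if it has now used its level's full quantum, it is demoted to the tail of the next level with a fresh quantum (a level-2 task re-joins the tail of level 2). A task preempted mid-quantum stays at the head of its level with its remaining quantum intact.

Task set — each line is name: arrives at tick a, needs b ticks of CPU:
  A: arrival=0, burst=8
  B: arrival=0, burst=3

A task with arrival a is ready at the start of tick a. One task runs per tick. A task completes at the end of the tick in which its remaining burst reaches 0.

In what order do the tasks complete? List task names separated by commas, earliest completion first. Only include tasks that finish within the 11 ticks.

completion order = B, A

t=0: L0/L1/L2 = AB/-/- → run A
t=1: L0/L1/L2 = AB/-/- → run A
t=2: L0/L1/L2 = AB/-/- → run A
t=3: L0/L1/L2 = B/A/- → run B
t=4: L0/L1/L2 = B/A/- → run B
t=5: L0/L1/L2 = B/A/- → run B
t=6: L0/L1/L2 = -/A/- → run A
t=7: L0/L1/L2 = -/A/- → run A
t=8: L0/L1/L2 = -/A/- → run A
t=9: L0/L1/L2 = -/A/- → run A
t=10: L0/L1/L2 = -/A/- → run A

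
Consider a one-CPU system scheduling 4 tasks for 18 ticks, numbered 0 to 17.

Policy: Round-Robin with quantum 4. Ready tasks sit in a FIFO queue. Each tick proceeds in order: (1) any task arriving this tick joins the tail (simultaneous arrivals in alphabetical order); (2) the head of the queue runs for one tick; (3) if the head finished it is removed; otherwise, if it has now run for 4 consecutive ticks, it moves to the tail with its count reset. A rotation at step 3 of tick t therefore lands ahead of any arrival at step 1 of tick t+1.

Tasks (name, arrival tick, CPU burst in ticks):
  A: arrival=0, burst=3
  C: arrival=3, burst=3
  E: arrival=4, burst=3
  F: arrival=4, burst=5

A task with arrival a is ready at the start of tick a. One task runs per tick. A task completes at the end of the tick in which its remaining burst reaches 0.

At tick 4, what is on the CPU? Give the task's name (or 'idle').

t=0: queue=[A] q_used=0 → run A
t=1: queue=[A] q_used=1 → run A
t=2: queue=[A] q_used=2 → run A
t=3: queue=[C] q_used=0 → run C
t=4: queue=[C,E,F] q_used=1 → run C
t=5: queue=[C,E,F] q_used=2 → run C
t=6: queue=[E,F] q_used=0 → run E
t=7: queue=[E,F] q_used=1 → run E
t=8: queue=[E,F] q_used=2 → run E
t=9: queue=[F] q_used=0 → run F
t=10: queue=[F] q_used=1 → run F
t=11: queue=[F] q_used=2 → run F
t=12: queue=[F] q_used=3 → run F
t=13: queue=[F] q_used=0 → run F
t=14: (idle)
t=15: (idle)
t=16: (idle)
t=17: (idle)

running at tick 4 = C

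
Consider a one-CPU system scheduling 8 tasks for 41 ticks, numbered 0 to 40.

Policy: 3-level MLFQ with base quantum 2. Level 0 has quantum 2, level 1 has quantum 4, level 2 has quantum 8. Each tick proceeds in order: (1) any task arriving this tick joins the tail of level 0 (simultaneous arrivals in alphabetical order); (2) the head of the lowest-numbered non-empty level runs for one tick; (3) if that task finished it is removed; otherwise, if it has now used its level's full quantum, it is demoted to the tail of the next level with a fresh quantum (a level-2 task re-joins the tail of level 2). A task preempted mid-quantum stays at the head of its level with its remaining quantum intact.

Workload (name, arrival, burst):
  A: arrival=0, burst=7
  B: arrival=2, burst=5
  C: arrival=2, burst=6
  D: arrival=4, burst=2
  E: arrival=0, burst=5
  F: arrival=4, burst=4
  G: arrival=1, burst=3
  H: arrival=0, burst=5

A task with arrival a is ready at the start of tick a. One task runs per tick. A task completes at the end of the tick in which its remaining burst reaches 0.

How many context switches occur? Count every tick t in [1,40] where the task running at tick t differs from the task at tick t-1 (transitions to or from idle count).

context switches = 16

t=0: L0/L1/L2 = AEH/-/- → run A
t=1: L0/L1/L2 = AEHG/-/- → run A
t=2: L0/L1/L2 = EHGBC/A/- → run E
t=3: L0/L1/L2 = EHGBC/A/- → run E
t=4: L0/L1/L2 = HGBCDF/AE/- → run H
t=5: L0/L1/L2 = HGBCDF/AE/- → run H
t=6: L0/L1/L2 = GBCDF/AEH/- → run G
t=7: L0/L1/L2 = GBCDF/AEH/- → run G
t=8: L0/L1/L2 = BCDF/AEHG/- → run B
t=9: L0/L1/L2 = BCDF/AEHG/- → run B
t=10: L0/L1/L2 = CDF/AEHGB/- → run C
t=11: L0/L1/L2 = CDF/AEHGB/- → run C
t=12: L0/L1/L2 = DF/AEHGBC/- → run D
t=13: L0/L1/L2 = DF/AEHGBC/- → run D
t=14: L0/L1/L2 = F/AEHGBC/- → run F
t=15: L0/L1/L2 = F/AEHGBC/- → run F
t=16: L0/L1/L2 = -/AEHGBCF/- → run A
t=17: L0/L1/L2 = -/AEHGBCF/- → run A
t=18: L0/L1/L2 = -/AEHGBCF/- → run A
t=19: L0/L1/L2 = -/AEHGBCF/- → run A
t=20: L0/L1/L2 = -/EHGBCF/A → run E
t=21: L0/L1/L2 = -/EHGBCF/A → run E
t=22: L0/L1/L2 = -/EHGBCF/A → run E
t=23: L0/L1/L2 = -/HGBCF/A → run H
t=24: L0/L1/L2 = -/HGBCF/A → run H
t=25: L0/L1/L2 = -/HGBCF/A → run H
t=26: L0/L1/L2 = -/GBCF/A → run G
t=27: L0/L1/L2 = -/BCF/A → run B
t=28: L0/L1/L2 = -/BCF/A → run B
t=29: L0/L1/L2 = -/BCF/A → run B
t=30: L0/L1/L2 = -/CF/A → run C
t=31: L0/L1/L2 = -/CF/A → run C
t=32: L0/L1/L2 = -/CF/A → run C
t=33: L0/L1/L2 = -/CF/A → run C
t=34: L0/L1/L2 = -/F/A → run F
t=35: L0/L1/L2 = -/F/A → run F
t=36: L0/L1/L2 = -/-/A → run A
t=37: (idle)
t=38: (idle)
t=39: (idle)
t=40: (idle)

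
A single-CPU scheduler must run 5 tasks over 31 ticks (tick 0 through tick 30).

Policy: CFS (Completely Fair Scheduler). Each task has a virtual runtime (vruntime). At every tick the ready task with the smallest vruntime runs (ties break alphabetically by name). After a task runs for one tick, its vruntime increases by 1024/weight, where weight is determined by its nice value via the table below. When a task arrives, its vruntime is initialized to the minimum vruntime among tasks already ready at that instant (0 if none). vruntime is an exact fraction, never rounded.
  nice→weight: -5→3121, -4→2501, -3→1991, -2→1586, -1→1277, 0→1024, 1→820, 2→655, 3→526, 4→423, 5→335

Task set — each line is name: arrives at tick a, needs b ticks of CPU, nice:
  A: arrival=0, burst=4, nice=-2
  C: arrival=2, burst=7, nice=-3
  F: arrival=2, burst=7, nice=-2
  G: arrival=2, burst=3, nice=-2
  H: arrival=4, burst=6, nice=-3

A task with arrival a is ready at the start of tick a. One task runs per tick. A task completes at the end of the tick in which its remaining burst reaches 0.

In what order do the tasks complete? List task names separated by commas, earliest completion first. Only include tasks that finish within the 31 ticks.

t=0: vr[A=0] → run A
t=1: vr[A=512/793] → run A
t=2: vr[A=1024/793 C=1024/793 F=1024/793 G=1024/793] → run A
t=3: vr[A=1536/793 C=1024/793 F=1024/793 G=1024/793] → run C
t=4: vr[A=1536/793 C=2850816/1578863 F=1024/793 G=1024/793 H=1024/793] → run F
t=5: vr[A=1536/793 C=2850816/1578863 F=1536/793 G=1024/793 H=1024/793] → run G
t=6: vr[A=1536/793 C=2850816/1578863 F=1536/793 G=1536/793 H=1024/793] → run H
t=7: vr[A=1536/793 C=2850816/1578863 F=1536/793 G=1536/793 H=2850816/1578863] → run C
t=8: vr[A=1536/793 C=3662848/1578863 F=1536/793 G=1536/793 H=2850816/1578863] → run H
t=9: vr[A=1536/793 C=3662848/1578863 F=1536/793 G=1536/793 H=3662848/1578863] → run A
t=10: vr[C=3662848/1578863 F=1536/793 G=1536/793 H=3662848/1578863] → run F
t=11: vr[C=3662848/1578863 F=2048/793 G=1536/793 H=3662848/1578863] → run G
t=12: vr[C=3662848/1578863 F=2048/793 G=2048/793 H=3662848/1578863] → run C
t=13: vr[C=4474880/1578863 F=2048/793 G=2048/793 H=3662848/1578863] → run H
t=14: vr[C=4474880/1578863 F=2048/793 G=2048/793 H=4474880/1578863] → run F
t=15: vr[C=4474880/1578863 F=2560/793 G=2048/793 H=4474880/1578863] → run G
t=16: vr[C=4474880/1578863 F=2560/793 H=4474880/1578863] → run C
t=17: vr[C=5286912/1578863 F=2560/793 H=4474880/1578863] → run H
t=18: vr[C=5286912/1578863 F=2560/793 H=5286912/1578863] → run F
t=19: vr[C=5286912/1578863 F=3072/793 H=5286912/1578863] → run C
t=20: vr[C=6098944/1578863 F=3072/793 H=5286912/1578863] → run H
t=21: vr[C=6098944/1578863 F=3072/793 H=6098944/1578863] → run C
t=22: vr[C=6910976/1578863 F=3072/793 H=6098944/1578863] → run H
t=23: vr[C=6910976/1578863 F=3072/793] → run F
t=24: vr[C=6910976/1578863 F=3584/793] → run C
t=25: vr[F=3584/793] → run F
t=26: vr[F=4096/793] → run F
t=27: (idle)
t=28: (idle)
t=29: (idle)
t=30: (idle)

completion order = A, G, H, C, F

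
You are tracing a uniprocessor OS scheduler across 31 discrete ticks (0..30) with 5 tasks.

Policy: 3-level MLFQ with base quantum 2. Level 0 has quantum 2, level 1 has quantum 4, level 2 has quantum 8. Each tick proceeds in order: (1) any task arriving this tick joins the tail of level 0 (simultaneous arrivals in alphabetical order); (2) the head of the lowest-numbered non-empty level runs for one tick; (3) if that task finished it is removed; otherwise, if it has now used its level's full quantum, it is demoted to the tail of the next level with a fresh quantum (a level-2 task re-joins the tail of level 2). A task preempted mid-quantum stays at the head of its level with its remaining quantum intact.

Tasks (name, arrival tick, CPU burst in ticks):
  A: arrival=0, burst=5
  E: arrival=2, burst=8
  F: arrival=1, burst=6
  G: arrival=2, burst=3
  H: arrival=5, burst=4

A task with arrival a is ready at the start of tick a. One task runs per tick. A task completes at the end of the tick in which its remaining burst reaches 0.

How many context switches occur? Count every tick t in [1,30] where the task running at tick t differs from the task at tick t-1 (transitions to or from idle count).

t=0: L0/L1/L2 = A/-/- → run A
t=1: L0/L1/L2 = AF/-/- → run A
t=2: L0/L1/L2 = FEG/A/- → run F
t=3: L0/L1/L2 = FEG/A/- → run F
t=4: L0/L1/L2 = EG/AF/- → run E
t=5: L0/L1/L2 = EGH/AF/- → run E
t=6: L0/L1/L2 = GH/AFE/- → run G
t=7: L0/L1/L2 = GH/AFE/- → run G
t=8: L0/L1/L2 = H/AFEG/- → run H
t=9: L0/L1/L2 = H/AFEG/- → run H
t=10: L0/L1/L2 = -/AFEGH/- → run A
t=11: L0/L1/L2 = -/AFEGH/- → run A
t=12: L0/L1/L2 = -/AFEGH/- → run A
t=13: L0/L1/L2 = -/FEGH/- → run F
t=14: L0/L1/L2 = -/FEGH/- → run F
t=15: L0/L1/L2 = -/FEGH/- → run F
t=16: L0/L1/L2 = -/FEGH/- → run F
t=17: L0/L1/L2 = -/EGH/- → run E
t=18: L0/L1/L2 = -/EGH/- → run E
t=19: L0/L1/L2 = -/EGH/- → run E
t=20: L0/L1/L2 = -/EGH/- → run E
t=21: L0/L1/L2 = -/GH/E → run G
t=22: L0/L1/L2 = -/H/E → run H
t=23: L0/L1/L2 = -/H/E → run H
t=24: L0/L1/L2 = -/-/E → run E
t=25: L0/L1/L2 = -/-/E → run E
t=26: (idle)
t=27: (idle)
t=28: (idle)
t=29: (idle)
t=30: (idle)

context switches = 11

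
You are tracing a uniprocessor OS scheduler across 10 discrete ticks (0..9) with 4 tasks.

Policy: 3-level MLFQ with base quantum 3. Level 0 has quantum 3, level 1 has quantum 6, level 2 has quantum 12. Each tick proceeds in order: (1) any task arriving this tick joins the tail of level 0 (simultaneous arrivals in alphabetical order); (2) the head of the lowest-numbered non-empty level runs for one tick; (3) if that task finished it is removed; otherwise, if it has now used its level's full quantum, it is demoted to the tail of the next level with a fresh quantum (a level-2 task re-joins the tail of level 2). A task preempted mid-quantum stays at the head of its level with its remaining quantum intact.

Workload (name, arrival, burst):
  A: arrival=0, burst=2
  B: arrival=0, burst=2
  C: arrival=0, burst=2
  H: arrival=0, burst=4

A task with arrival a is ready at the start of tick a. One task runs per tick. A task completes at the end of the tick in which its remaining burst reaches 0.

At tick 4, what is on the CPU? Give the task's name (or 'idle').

t=0: L0/L1/L2 = ABCH/-/- → run A
t=1: L0/L1/L2 = ABCH/-/- → run A
t=2: L0/L1/L2 = BCH/-/- → run B
t=3: L0/L1/L2 = BCH/-/- → run B
t=4: L0/L1/L2 = CH/-/- → run C
t=5: L0/L1/L2 = CH/-/- → run C
t=6: L0/L1/L2 = H/-/- → run H
t=7: L0/L1/L2 = H/-/- → run H
t=8: L0/L1/L2 = H/-/- → run H
t=9: L0/L1/L2 = -/H/- → run H

running at tick 4 = C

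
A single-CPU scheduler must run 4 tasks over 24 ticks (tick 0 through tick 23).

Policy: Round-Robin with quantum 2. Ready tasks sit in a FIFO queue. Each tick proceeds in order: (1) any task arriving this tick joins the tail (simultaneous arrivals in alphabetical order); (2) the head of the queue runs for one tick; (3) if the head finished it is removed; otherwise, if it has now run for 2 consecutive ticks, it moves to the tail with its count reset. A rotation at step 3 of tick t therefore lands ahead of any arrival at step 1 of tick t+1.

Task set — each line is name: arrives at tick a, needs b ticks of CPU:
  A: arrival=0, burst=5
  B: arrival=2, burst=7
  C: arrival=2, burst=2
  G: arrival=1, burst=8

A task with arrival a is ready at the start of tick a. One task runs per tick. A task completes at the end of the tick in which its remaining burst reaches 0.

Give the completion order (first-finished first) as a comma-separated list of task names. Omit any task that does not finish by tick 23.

t=0: queue=[A] q_used=0 → run A
t=1: queue=[A,G] q_used=1 → run A
t=2: queue=[G,A,B,C] q_used=0 → run G
t=3: queue=[G,A,B,C] q_used=1 → run G
t=4: queue=[A,B,C,G] q_used=0 → run A
t=5: queue=[A,B,C,G] q_used=1 → run A
t=6: queue=[B,C,G,A] q_used=0 → run B
t=7: queue=[B,C,G,A] q_used=1 → run B
t=8: queue=[C,G,A,B] q_used=0 → run C
t=9: queue=[C,G,A,B] q_used=1 → run C
t=10: queue=[G,A,B] q_used=0 → run G
t=11: queue=[G,A,B] q_used=1 → run G
t=12: queue=[A,B,G] q_used=0 → run A
t=13: queue=[B,G] q_used=0 → run B
t=14: queue=[B,G] q_used=1 → run B
t=15: queue=[G,B] q_used=0 → run G
t=16: queue=[G,B] q_used=1 → run G
t=17: queue=[B,G] q_used=0 → run B
t=18: queue=[B,G] q_used=1 → run B
t=19: queue=[G,B] q_used=0 → run G
t=20: queue=[G,B] q_used=1 → run G
t=21: queue=[B] q_used=0 → run B
t=22: (idle)
t=23: (idle)

completion order = C, A, G, B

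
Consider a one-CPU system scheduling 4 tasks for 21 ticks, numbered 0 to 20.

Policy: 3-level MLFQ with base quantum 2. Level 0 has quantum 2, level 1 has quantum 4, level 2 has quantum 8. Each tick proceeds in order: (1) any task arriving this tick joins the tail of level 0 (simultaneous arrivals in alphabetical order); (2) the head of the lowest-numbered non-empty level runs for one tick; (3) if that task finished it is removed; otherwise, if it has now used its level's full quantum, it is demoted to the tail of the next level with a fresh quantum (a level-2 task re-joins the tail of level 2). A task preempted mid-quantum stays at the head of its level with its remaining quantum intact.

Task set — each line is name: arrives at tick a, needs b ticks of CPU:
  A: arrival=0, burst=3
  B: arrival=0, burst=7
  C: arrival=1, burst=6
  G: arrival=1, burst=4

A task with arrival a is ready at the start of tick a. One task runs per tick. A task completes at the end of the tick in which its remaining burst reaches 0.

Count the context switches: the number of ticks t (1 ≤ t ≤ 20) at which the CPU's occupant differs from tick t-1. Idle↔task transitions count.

context switches = 9

t=0: L0/L1/L2 = AB/-/- → run A
t=1: L0/L1/L2 = ABCG/-/- → run A
t=2: L0/L1/L2 = BCG/A/- → run B
t=3: L0/L1/L2 = BCG/A/- → run B
t=4: L0/L1/L2 = CG/AB/- → run C
t=5: L0/L1/L2 = CG/AB/- → run C
t=6: L0/L1/L2 = G/ABC/- → run G
t=7: L0/L1/L2 = G/ABC/- → run G
t=8: L0/L1/L2 = -/ABCG/- → run A
t=9: L0/L1/L2 = -/BCG/- → run B
t=10: L0/L1/L2 = -/BCG/- → run B
t=11: L0/L1/L2 = -/BCG/- → run B
t=12: L0/L1/L2 = -/BCG/- → run B
t=13: L0/L1/L2 = -/CG/B → run C
t=14: L0/L1/L2 = -/CG/B → run C
t=15: L0/L1/L2 = -/CG/B → run C
t=16: L0/L1/L2 = -/CG/B → run C
t=17: L0/L1/L2 = -/G/B → run G
t=18: L0/L1/L2 = -/G/B → run G
t=19: L0/L1/L2 = -/-/B → run B
t=20: (idle)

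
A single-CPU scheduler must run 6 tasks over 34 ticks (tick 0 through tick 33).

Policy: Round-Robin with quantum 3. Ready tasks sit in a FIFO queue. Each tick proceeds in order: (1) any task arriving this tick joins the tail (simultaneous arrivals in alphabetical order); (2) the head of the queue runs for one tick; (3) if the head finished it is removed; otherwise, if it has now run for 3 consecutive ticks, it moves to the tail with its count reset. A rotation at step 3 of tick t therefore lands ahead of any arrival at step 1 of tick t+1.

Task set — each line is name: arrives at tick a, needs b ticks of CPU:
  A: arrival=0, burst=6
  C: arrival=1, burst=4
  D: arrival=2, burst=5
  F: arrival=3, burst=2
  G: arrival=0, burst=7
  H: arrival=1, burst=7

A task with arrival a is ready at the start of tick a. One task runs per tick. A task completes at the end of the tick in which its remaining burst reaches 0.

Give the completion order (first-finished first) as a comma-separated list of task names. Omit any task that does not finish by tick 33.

t=0: queue=[A,G] q_used=0 → run A
t=1: queue=[A,G,C,H] q_used=1 → run A
t=2: queue=[A,G,C,H,D] q_used=2 → run A
t=3: queue=[G,C,H,D,A,F] q_used=0 → run G
t=4: queue=[G,C,H,D,A,F] q_used=1 → run G
t=5: queue=[G,C,H,D,A,F] q_used=2 → run G
t=6: queue=[C,H,D,A,F,G] q_used=0 → run C
t=7: queue=[C,H,D,A,F,G] q_used=1 → run C
t=8: queue=[C,H,D,A,F,G] q_used=2 → run C
t=9: queue=[H,D,A,F,G,C] q_used=0 → run H
t=10: queue=[H,D,A,F,G,C] q_used=1 → run H
t=11: queue=[H,D,A,F,G,C] q_used=2 → run H
t=12: queue=[D,A,F,G,C,H] q_used=0 → run D
t=13: queue=[D,A,F,G,C,H] q_used=1 → run D
t=14: queue=[D,A,F,G,C,H] q_used=2 → run D
t=15: queue=[A,F,G,C,H,D] q_used=0 → run A
t=16: queue=[A,F,G,C,H,D] q_used=1 → run A
t=17: queue=[A,F,G,C,H,D] q_used=2 → run A
t=18: queue=[F,G,C,H,D] q_used=0 → run F
t=19: queue=[F,G,C,H,D] q_used=1 → run F
t=20: queue=[G,C,H,D] q_used=0 → run G
t=21: queue=[G,C,H,D] q_used=1 → run G
t=22: queue=[G,C,H,D] q_used=2 → run G
t=23: queue=[C,H,D,G] q_used=0 → run C
t=24: queue=[H,D,G] q_used=0 → run H
t=25: queue=[H,D,G] q_used=1 → run H
t=26: queue=[H,D,G] q_used=2 → run H
t=27: queue=[D,G,H] q_used=0 → run D
t=28: queue=[D,G,H] q_used=1 → run D
t=29: queue=[G,H] q_used=0 → run G
t=30: queue=[H] q_used=0 → run H
t=31: (idle)
t=32: (idle)
t=33: (idle)

completion order = A, F, C, D, G, H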